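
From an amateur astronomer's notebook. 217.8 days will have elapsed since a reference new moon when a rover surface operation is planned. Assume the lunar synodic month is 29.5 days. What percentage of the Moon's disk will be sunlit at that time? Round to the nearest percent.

87%

217.8/29.5 = 7.383 lunations, so 7 complete cycles and 11.30 d into the next.
The Moon has covered 11.30/29.5 of its cycle, so θ ≈ 360° × 11.30/29.5 = 137.9°.
cos 137.9° = (-0.742), so f = (1 − (-0.742))/2 = 0.871, so 87%.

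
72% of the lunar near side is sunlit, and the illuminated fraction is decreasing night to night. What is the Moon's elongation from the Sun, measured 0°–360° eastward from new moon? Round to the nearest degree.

Invert f = (1 − cos θ)/2 to get cos θ = 1 − 2(0.72) = -0.440, hence θ₀ = arccos -0.440 = 116.1°.
A waning Moon lies in 180°–360°, so θ = 360° − 116.1° = 243.9°.

244°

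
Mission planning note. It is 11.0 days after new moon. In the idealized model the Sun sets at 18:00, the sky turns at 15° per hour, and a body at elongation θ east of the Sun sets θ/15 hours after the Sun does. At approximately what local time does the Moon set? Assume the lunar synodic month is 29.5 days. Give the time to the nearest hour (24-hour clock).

The Moon has covered 11.0/29.5 of its cycle, so θ ≈ 360° × 11.0/29.5 = 134.2°.
At 15° of sky rotation per hour, 134.2° corresponds to a 8.95 h lag.
18:00 + 8.95 h ≈ 02:57 → 03:00 to the nearest hour.

03:00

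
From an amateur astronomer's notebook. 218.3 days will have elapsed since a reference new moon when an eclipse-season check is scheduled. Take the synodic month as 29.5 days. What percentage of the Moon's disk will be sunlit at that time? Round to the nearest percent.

90%

Reduce mod P: 218.3 − 7×29.5 = 11.80 d into the current lunation.
The Moon has covered 11.80/29.5 of its cycle, so θ ≈ 360° × 11.80/29.5 = 144.0°.
With cos θ = (-0.809), the lit fraction is (1 − (-0.809))/2 ≈ 0.905, so 90%.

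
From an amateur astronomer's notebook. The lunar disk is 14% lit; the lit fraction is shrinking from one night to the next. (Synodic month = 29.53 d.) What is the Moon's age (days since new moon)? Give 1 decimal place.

25.9 days

Invert f = (1 − cos θ)/2 to get cos θ = 1 − 2(0.14) = 0.720, hence θ₀ = arccos 0.720 = 43.9°.
A waning Moon lies in 180°–360°, so θ = 360° − 43.9° = 316.1°.
Age = 29.53 × 316.1°/360° ≈ 25.93 days.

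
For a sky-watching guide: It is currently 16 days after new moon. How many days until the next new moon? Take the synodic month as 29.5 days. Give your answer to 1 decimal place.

13.5 days

The next new moon completes the synodic month: 29.5 − 16 = 13.500 days.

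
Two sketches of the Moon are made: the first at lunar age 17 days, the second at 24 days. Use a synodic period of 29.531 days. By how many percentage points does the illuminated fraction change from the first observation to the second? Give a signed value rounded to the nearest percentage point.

-64 pp

First observation: θ = 360°·17/29.531 = 207.2°, so f = 0.945.
Second observation: θ = 292.6°, f = 0.308.
Δf = 0.308 − 0.945 = -0.636, i.e. -64 pp.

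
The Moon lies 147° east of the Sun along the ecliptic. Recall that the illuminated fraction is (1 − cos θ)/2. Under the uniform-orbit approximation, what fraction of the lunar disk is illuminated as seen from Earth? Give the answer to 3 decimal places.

f = (1 − cos 147°)/2 = (1 − (-0.839))/2 ≈ 0.919.

0.919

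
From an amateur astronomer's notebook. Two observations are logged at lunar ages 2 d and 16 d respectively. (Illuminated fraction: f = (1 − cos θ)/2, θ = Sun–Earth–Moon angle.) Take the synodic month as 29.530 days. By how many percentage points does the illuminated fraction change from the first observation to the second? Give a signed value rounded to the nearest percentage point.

θ₁ = 360° × 2/29.530 = 24.4°, f₁ = (1 − cos θ₁)/2 = 0.045.
θ₂ = 360° × 16/29.530 = 195.1°, f₂ = (1 − cos θ₂)/2 = 0.983.
Change = f₂ − f₁ = +0.938 → +94 percentage points.

+94 pp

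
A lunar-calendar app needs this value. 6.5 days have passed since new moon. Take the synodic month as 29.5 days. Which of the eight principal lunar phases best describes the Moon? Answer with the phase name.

At 6.5/29.5 of the cycle, θ ≈ 79° — the first quarter range.

first quarter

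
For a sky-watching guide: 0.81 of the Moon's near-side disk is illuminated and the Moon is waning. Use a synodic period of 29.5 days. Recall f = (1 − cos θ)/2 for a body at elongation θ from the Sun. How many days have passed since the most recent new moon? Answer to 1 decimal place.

cos θ = 1 − 2f = -0.620, giving a principal value of 128.3°.
A waning Moon lies in 180°–360°, so θ = 360° − 128.3° = 231.7°.
That fraction of the synodic month is 231.7/360 × 29.5 d ≈ 18.99 d.

19.0 days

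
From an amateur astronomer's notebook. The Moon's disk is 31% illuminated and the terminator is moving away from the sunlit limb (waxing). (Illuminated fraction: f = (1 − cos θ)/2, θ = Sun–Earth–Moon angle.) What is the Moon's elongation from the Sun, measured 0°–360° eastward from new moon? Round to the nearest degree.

68°

From f = (1 − cos θ)/2: cos θ = 1 − 2×0.31 = 0.380; arccos → 67.7°.
Waxing ⇒ before full, so θ = 67.7°.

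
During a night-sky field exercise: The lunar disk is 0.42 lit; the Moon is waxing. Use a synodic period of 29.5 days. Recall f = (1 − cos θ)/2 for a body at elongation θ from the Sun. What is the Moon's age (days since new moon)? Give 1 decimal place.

cos θ = 1 − 2f = 0.160, giving a principal value of 80.8°.
Before full moon the principal value applies: θ = 80.8°.
That fraction of the synodic month is 80.8/360 × 29.5 d ≈ 6.62 d.

6.6 days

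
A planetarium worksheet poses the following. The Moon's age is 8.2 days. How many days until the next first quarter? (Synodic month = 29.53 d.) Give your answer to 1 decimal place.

First quarter occurs at elongation 90°, i.e. at age 29.53 × 90/360 = 7.383 d.
This lunation's first quarter (7.383 d) has passed, so add one period: 36.913 − 8.2 = 28.713 days.

28.7 days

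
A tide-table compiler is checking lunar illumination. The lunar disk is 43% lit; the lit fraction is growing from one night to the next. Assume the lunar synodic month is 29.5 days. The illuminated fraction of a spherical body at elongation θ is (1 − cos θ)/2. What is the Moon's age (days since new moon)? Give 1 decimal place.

6.7 days

Invert f = (1 − cos θ)/2 to get cos θ = 1 − 2(0.43) = 0.140, hence θ₀ = arccos 0.140 = 82.0°.
Before full moon the principal value applies: θ = 82.0°.
That fraction of the synodic month is 82.0/360 × 29.5 d ≈ 6.72 d.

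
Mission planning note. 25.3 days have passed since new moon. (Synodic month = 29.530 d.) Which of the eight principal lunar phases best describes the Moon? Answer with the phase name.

θ ≈ 360° × 25.3/29.530 = 308°, which falls in the waning crescent sector.

waning crescent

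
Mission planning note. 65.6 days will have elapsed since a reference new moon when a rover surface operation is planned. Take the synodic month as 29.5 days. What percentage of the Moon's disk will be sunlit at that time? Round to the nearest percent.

42%

Reduce mod P: 65.6 − 2×29.5 = 6.60 d into the current lunation.
The Moon has covered 6.60/29.5 of its cycle, so θ ≈ 360° × 6.60/29.5 = 80.5°.
Illuminated fraction = (1 − cos 80.5°)/2 = (1 − 0.164)/2 ≈ 0.418, so 42%.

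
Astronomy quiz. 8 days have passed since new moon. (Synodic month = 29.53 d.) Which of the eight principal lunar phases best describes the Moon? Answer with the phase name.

first quarter

θ ≈ 360° × 8/29.53 = 98°, which falls in the first quarter sector.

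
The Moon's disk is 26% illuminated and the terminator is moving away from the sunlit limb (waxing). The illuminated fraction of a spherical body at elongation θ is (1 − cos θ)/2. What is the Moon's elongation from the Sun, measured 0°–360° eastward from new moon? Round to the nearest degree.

Invert f = (1 − cos θ)/2 to get cos θ = 1 − 2(0.26) = 0.480, hence θ₀ = arccos 0.480 = 61.3°.
The Moon is waxing (0°–180°), so θ = 61.3° directly.

61°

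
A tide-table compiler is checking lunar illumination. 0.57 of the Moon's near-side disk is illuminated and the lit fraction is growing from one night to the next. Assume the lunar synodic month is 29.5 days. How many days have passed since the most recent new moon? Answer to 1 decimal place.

8.0 days

cos θ = 1 − 2f = -0.140, giving a principal value of 98.0°.
The Moon is waxing (0°–180°), so θ = 98.0° directly.
Age = 29.5 × 98.0°/360° ≈ 8.03 days.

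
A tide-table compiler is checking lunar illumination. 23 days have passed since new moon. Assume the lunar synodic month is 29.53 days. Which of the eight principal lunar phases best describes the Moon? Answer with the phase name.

last quarter

θ ≈ 360° × 23/29.53 = 280°, which falls in the last quarter sector.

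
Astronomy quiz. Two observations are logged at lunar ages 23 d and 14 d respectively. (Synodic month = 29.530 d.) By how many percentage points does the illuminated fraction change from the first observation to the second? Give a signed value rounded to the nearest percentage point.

+58 pp

θ₁ = 360° × 23/29.530 = 280.4°, f₁ = (1 − cos θ₁)/2 = 0.410.
θ₂ = 360° × 14/29.530 = 170.7°, f₂ = (1 − cos θ₂)/2 = 0.993.
Change = f₂ − f₁ = +0.584 → +58 percentage points.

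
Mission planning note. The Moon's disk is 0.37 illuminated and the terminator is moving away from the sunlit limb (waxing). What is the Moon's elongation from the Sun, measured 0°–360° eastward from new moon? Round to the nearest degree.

cos θ = 1 − 2f = 0.260, giving a principal value of 74.9°.
Before full moon the principal value applies: θ = 74.9°.

75°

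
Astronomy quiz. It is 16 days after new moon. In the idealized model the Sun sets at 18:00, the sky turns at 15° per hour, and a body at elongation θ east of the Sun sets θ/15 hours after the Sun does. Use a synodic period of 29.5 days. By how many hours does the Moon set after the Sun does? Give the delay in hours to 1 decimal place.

Phase angle: θ = 360°·(16 d)/(29.5 d) = 195.3°.
The Moon trails the Sun by θ/15 = 195.3/15 ≈ 13.02 hours.
So the Moon sets 13.02 h after the Sun.

13.0 h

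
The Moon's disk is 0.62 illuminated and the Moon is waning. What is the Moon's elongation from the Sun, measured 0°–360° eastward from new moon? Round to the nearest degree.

Invert f = (1 − cos θ)/2 to get cos θ = 1 − 2(0.62) = -0.240, hence θ₀ = arccos -0.240 = 103.9°.
A waning Moon lies in 180°–360°, so θ = 360° − 103.9° = 256.1°.

256°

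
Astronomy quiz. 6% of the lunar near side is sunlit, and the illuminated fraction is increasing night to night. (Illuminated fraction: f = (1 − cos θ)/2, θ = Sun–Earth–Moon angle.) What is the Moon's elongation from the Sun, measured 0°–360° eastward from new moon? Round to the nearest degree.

28°

From f = (1 − cos θ)/2: cos θ = 1 − 2×0.06 = 0.880; arccos → 28.4°.
Waxing ⇒ before full, so θ = 28.4°.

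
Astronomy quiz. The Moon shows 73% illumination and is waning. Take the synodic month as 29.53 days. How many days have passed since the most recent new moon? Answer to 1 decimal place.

Invert f = (1 − cos θ)/2 to get cos θ = 1 − 2(0.73) = -0.460, hence θ₀ = arccos -0.460 = 117.4°.
Waning ⇒ past full, so θ = 360° − 117.4° = 242.6°.
Age = 29.53 × 242.6°/360° ≈ 19.90 days.

19.9 days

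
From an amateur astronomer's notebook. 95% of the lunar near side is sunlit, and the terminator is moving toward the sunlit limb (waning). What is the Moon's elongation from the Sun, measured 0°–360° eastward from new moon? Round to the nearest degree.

From f = (1 − cos θ)/2: cos θ = 1 − 2×0.95 = -0.900; arccos → 154.2°.
Since the Moon is past full (waning), take the reflex angle: θ = 360° − 154.2° = 205.8°.

206°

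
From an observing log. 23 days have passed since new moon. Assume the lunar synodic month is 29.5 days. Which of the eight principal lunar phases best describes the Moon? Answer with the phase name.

last quarter

At 23/29.5 of the cycle, θ ≈ 281° — the last quarter range.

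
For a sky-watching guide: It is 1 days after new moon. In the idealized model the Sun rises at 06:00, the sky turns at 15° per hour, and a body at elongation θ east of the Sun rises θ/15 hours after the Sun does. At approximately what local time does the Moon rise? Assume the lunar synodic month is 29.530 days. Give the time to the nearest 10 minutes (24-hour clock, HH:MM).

The Moon has covered 1/29.530 of its cycle, so θ ≈ 360° × 1/29.530 = 12.2°.
At 15° of sky rotation per hour, 12.2° corresponds to a 0.81 h lag.
06:00 + 0.813 h ≈ 06:49 → 06:50 to the nearest ten minutes.

06:50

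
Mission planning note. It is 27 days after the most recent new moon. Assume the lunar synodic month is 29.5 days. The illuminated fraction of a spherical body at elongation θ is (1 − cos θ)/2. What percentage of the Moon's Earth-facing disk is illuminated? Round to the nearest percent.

Phase angle: θ = 360°·(27 d)/(29.5 d) = 329.5°.
Illuminated fraction = (1 − cos 329.5°)/2 = (1 − 0.862)/2 ≈ 0.069, so 7%.

7%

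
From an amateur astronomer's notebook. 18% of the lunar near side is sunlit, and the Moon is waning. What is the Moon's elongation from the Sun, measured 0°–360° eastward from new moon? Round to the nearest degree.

310°

Invert f = (1 − cos θ)/2 to get cos θ = 1 − 2(0.18) = 0.640, hence θ₀ = arccos 0.640 = 50.2°.
A waning Moon lies in 180°–360°, so θ = 360° − 50.2° = 309.8°.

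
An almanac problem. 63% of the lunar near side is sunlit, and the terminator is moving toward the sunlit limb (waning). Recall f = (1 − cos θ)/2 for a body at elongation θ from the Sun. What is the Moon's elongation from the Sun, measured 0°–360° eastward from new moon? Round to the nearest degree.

255°

cos θ = 1 − 2f = -0.260, giving a principal value of 105.1°.
A waning Moon lies in 180°–360°, so θ = 360° − 105.1° = 254.9°.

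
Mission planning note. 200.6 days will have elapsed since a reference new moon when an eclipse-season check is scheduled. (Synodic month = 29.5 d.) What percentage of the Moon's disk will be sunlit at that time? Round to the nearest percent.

35%

200.6/29.5 = 6.800 lunations, so 6 complete cycles and 23.60 d into the next.
Phase angle: θ = 360°·(23.60 d)/(29.5 d) = 288.0°.
With cos θ = 0.309, the lit fraction is (1 − 0.309)/2 ≈ 0.345, so 35%.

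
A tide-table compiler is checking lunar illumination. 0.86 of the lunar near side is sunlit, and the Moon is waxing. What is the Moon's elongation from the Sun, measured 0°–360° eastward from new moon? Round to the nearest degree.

From f = (1 − cos θ)/2: cos θ = 1 − 2×0.86 = -0.720; arccos → 136.1°.
Before full moon the principal value applies: θ = 136.1°.

136°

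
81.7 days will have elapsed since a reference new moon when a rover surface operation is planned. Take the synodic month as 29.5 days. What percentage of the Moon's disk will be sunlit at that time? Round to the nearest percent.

44%

81.7 d spans 2 complete synodic months (2 × 29.5 = 59.00 d) plus 22.70 d.
The Moon has covered 22.70/29.5 of its cycle, so θ ≈ 360° × 22.70/29.5 = 277.0°.
cos 277.0° = 0.122, so f = (1 − 0.122)/2 = 0.439, so 44%.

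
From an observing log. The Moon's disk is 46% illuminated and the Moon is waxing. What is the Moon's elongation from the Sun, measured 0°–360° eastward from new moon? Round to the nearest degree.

85°

cos θ = 1 − 2f = 0.080, giving a principal value of 85.4°.
Waxing ⇒ before full, so θ = 85.4°.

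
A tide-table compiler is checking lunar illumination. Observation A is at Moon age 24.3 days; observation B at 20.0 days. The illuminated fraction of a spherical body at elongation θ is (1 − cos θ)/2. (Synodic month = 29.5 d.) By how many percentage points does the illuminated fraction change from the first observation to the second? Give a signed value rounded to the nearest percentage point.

+44 pp

θ₁ = 360° × 24.3/29.5 = 296.5°, f₁ = (1 − cos θ₁)/2 = 0.277.
θ₂ = 360° × 20.0/29.5 = 244.1°, f₂ = (1 − cos θ₂)/2 = 0.719.
Change = f₂ − f₁ = +0.442 → +44 percentage points.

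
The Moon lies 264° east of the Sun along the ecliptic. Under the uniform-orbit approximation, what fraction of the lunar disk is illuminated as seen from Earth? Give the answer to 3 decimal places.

0.552

cos 264° = (-0.105), so f = (1 − (-0.105))/2 = 0.552.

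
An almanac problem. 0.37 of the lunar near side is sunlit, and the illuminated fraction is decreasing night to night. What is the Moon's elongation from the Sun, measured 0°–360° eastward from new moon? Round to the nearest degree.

285°

Invert f = (1 − cos θ)/2 to get cos θ = 1 − 2(0.37) = 0.260, hence θ₀ = arccos 0.260 = 74.9°.
Waning ⇒ past full, so θ = 360° − 74.9° = 285.1°.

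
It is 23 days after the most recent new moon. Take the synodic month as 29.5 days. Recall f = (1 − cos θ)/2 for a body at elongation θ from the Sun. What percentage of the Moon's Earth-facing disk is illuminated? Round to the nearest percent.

The Moon has covered 23/29.5 of its cycle, so θ ≈ 360° × 23/29.5 = 280.7°.
Illuminated fraction = (1 − cos 280.7°)/2 = (1 − 0.185)/2 ≈ 0.407, so 41%.

41%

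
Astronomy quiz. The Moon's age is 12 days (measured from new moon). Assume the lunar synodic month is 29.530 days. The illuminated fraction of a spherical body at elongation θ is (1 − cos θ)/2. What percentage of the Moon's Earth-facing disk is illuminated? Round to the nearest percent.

92%

The Moon has covered 12/29.530 of its cycle, so θ ≈ 360° × 12/29.530 = 146.3°.
cos 146.3° = (-0.832), so f = (1 − (-0.832))/2 = 0.916, so 92%.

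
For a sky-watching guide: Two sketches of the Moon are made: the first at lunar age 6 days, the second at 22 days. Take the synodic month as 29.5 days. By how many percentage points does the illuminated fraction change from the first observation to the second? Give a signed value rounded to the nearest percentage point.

+16 pp

First observation: θ = 360°·6/29.5 = 73.2°, so f = 0.356.
Second observation: θ = 268.5°, f = 0.513.
Δf = 0.513 − 0.356 = +0.158, i.e. +16 pp.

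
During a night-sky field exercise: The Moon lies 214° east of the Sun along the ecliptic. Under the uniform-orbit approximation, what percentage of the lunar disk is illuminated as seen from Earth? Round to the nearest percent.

91%

f = (1 − cos 214°)/2 = (1 − (-0.829))/2 ≈ 0.915, i.e. 91%.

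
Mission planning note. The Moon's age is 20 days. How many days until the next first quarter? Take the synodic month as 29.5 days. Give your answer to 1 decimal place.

16.9 days

First quarter occurs at elongation 90°, i.e. at age 29.5 × 90/360 = 7.375 d.
This lunation's first quarter (7.375 d) has passed, so add one period: 36.875 − 20 = 16.875 days.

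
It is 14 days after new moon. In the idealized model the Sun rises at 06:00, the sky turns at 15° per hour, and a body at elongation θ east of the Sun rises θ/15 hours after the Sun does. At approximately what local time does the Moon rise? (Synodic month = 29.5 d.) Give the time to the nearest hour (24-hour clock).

17:00

Phase angle: θ = 360°·(14 d)/(29.5 d) = 170.8°.
Delay after the Sun = 170.8° / (15°/h) ≈ 11.39 h.
06:00 + 11.39 h ≈ 17:23 → 17:00 to the nearest hour.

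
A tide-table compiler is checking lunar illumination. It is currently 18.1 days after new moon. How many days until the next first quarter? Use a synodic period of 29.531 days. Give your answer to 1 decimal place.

First quarter is 0.25 of the way through the cycle: age 0.25 × 29.531 = 7.383 d.
Already past this cycle's first quarter; the next is at 7.383 + 29.531 = 36.914 d, so 36.914 − 18.1 = 18.814 days.

18.8 days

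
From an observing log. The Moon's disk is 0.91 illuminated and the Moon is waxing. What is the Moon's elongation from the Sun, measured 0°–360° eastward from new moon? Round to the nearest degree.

Invert f = (1 − cos θ)/2 to get cos θ = 1 − 2(0.91) = -0.820, hence θ₀ = arccos -0.820 = 145.1°.
Waxing ⇒ before full, so θ = 145.1°.

145°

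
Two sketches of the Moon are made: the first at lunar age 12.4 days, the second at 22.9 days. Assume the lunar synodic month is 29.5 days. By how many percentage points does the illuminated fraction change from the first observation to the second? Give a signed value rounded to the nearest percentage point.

-52 pp

First observation: θ = 360°·12.4/29.5 = 151.3°, so f = 0.939.
Second observation: θ = 279.5°, f = 0.418.
Δf = 0.418 − 0.939 = -0.521, i.e. -52 pp.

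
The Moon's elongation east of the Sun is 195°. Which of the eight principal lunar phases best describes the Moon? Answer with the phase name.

full moon

The full moon sector spans roughly 158°–202°; 195° falls inside it.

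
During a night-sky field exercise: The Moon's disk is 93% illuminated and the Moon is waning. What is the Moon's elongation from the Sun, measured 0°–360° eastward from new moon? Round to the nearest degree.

Invert f = (1 − cos θ)/2 to get cos θ = 1 − 2(0.93) = -0.860, hence θ₀ = arccos -0.860 = 149.3°.
Since the Moon is past full (waning), take the reflex angle: θ = 360° − 149.3° = 210.7°.

211°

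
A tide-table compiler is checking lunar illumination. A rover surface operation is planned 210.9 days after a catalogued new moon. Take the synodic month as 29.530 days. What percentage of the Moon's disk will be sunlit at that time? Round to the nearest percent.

210.9/29.530 = 7.142 lunations, so 7 complete cycles and 4.19 d into the next.
The Moon has covered 4.19/29.530 of its cycle, so θ ≈ 360° × 4.19/29.530 = 51.1°.
Illuminated fraction = (1 − cos 51.1°)/2 = (1 − 0.628)/2 ≈ 0.186, so 19%.

19%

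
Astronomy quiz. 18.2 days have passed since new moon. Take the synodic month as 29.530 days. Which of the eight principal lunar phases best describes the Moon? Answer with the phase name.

waning gibbous

At 18.2/29.530 of the cycle, θ ≈ 222° — the waning gibbous range.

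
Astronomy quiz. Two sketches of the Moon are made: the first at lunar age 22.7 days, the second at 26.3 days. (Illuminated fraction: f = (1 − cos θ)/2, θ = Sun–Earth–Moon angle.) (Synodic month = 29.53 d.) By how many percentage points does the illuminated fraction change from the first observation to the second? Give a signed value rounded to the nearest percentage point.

-33 pp

θ₁ = 360° × 22.7/29.53 = 276.7°, f₁ = (1 − cos θ₁)/2 = 0.441.
θ₂ = 360° × 26.3/29.53 = 320.6°, f₂ = (1 − cos θ₂)/2 = 0.114.
Change = f₂ − f₁ = -0.328 → -33 percentage points.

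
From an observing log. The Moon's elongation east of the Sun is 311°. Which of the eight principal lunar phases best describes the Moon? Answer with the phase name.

waning crescent

The waning crescent sector spans roughly 292°–338°; 311° falls inside it.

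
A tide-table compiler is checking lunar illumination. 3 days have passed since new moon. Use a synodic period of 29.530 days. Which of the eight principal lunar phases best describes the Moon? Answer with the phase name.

waxing crescent

θ ≈ 360° × 3/29.530 = 37°, which falls in the waxing crescent sector.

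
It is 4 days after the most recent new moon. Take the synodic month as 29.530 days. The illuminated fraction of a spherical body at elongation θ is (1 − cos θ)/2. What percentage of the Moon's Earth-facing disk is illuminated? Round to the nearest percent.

17%

The Moon has covered 4/29.530 of its cycle, so θ ≈ 360° × 4/29.530 = 48.8°.
With cos θ = 0.659, the lit fraction is (1 − 0.659)/2 ≈ 0.170, so 17%.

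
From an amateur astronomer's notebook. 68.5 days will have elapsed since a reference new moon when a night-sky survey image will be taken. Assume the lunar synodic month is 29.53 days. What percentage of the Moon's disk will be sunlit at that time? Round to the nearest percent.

Reduce mod P: 68.5 − 2×29.53 = 9.44 d into the current lunation.
Phase angle: θ = 360°·(9.44 d)/(29.53 d) = 115.1°.
With cos θ = (-0.424), the lit fraction is (1 − (-0.424))/2 ≈ 0.712, so 71%.

71%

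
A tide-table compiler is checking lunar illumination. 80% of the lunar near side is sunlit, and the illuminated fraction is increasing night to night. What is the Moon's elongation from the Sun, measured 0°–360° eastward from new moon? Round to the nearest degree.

From f = (1 − cos θ)/2: cos θ = 1 − 2×0.80 = -0.600; arccos → 126.9°.
Before full moon the principal value applies: θ = 126.9°.

127°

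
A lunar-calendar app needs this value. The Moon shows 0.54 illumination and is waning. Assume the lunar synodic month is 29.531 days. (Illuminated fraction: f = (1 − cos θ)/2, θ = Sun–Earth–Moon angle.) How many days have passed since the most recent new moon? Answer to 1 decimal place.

21.8 days

cos θ = 1 − 2f = -0.080, giving a principal value of 94.6°.
Since the Moon is past full (waning), take the reflex angle: θ = 360° − 94.6° = 265.4°.
At 360°/29.531 d per day, 265.4° corresponds to 21.77 days.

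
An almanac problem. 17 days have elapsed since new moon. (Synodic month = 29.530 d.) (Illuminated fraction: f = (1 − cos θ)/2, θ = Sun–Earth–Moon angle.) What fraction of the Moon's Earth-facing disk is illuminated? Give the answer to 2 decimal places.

0.94

Elongation θ = 360° × 17/29.530 ≈ 207.2°.
cos 207.2° = (-0.889), so f = (1 − (-0.889))/2 = 0.945.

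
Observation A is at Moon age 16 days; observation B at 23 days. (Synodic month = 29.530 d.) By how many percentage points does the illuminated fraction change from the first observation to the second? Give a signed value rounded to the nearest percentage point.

First observation: θ = 360°·16/29.530 = 195.1°, so f = 0.983.
Second observation: θ = 280.4°, f = 0.410.
Δf = 0.410 − 0.983 = -0.573, i.e. -57 pp.

-57 percentage points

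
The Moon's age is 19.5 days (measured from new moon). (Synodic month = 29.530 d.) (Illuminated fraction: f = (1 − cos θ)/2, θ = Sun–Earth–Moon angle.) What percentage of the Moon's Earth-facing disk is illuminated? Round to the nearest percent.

77%

Phase angle: θ = 360°·(19.5 d)/(29.530 d) = 237.7°.
cos 237.7° = (-0.534), so f = (1 − (-0.534))/2 = 0.767, so 77%.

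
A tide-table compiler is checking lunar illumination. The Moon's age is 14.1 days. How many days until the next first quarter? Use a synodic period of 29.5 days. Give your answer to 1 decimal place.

22.8 days

First quarter occurs at elongation 90°, i.e. at age 29.5 × 90/360 = 7.375 d.
This lunation's first quarter (7.375 d) has passed, so add one period: 36.875 − 14.1 = 22.775 days.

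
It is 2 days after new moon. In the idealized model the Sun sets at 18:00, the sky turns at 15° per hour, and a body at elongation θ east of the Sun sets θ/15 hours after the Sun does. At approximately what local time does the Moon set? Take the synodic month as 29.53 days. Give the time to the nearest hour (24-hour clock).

Elongation θ = 360° × 2/29.53 ≈ 24.4°.
Delay after the Sun = 24.4° / (15°/h) ≈ 1.63 h.
18:00 + 1.63 h ≈ 19:38 → 20:00 to the nearest hour.

20:00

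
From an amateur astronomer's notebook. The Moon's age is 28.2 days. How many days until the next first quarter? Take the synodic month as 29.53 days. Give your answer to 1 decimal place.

8.7 days

First quarter occurs at elongation 90°, i.e. at age 29.53 × 90/360 = 7.383 d.
This lunation's first quarter (7.383 d) has passed, so add one period: 36.913 − 28.2 = 8.713 days.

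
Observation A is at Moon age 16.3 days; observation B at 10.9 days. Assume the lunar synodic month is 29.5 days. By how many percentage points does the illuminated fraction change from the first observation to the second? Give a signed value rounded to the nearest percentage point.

θ₁ = 360° × 16.3/29.5 = 198.9°, f₁ = (1 − cos θ₁)/2 = 0.973.
θ₂ = 360° × 10.9/29.5 = 133.0°, f₂ = (1 − cos θ₂)/2 = 0.841.
Change = f₂ − f₁ = -0.132 → -13 percentage points.

-13 pp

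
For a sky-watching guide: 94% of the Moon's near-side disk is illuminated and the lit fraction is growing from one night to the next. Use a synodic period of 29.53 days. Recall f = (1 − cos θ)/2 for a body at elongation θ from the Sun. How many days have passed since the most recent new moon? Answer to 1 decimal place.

cos θ = 1 − 2f = -0.880, giving a principal value of 151.6°.
Waxing ⇒ before full, so θ = 151.6°.
That fraction of the synodic month is 151.6/360 × 29.53 d ≈ 12.44 d.

12.4 days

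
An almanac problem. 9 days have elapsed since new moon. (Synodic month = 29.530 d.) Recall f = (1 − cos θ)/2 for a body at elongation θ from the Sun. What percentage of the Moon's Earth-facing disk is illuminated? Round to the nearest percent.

67%

Phase angle: θ = 360°·(9 d)/(29.530 d) = 109.7°.
cos 109.7° = (-0.337), so f = (1 − (-0.337))/2 = 0.669, so 67%.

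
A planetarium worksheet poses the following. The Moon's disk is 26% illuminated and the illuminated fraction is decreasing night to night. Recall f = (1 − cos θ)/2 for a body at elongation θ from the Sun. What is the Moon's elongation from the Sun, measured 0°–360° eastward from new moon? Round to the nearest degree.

From f = (1 − cos θ)/2: cos θ = 1 − 2×0.26 = 0.480; arccos → 61.3°.
A waning Moon lies in 180°–360°, so θ = 360° − 61.3° = 298.7°.

299°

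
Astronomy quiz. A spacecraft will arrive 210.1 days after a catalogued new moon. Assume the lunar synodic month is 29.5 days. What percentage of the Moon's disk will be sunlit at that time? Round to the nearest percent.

Reduce mod P: 210.1 − 7×29.5 = 3.60 d into the current lunation.
The Moon has covered 3.60/29.5 of its cycle, so θ ≈ 360° × 3.60/29.5 = 43.9°.
cos 43.9° = 0.720, so f = (1 − 0.720)/2 = 0.140, so 14%.

14%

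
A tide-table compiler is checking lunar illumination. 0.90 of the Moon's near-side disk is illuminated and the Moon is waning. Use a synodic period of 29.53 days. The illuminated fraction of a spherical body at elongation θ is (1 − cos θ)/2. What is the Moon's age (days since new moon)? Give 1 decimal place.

Invert f = (1 − cos θ)/2 to get cos θ = 1 − 2(0.90) = -0.800, hence θ₀ = arccos -0.800 = 143.1°.
Since the Moon is past full (waning), take the reflex angle: θ = 360° − 143.1° = 216.9°.
That fraction of the synodic month is 216.9/360 × 29.53 d ≈ 17.79 d.

17.8 days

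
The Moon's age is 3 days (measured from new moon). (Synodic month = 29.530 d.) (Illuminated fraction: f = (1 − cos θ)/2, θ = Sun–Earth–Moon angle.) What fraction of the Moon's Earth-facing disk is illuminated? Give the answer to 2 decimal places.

0.10

The Moon has covered 3/29.530 of its cycle, so θ ≈ 360° × 3/29.530 = 36.6°.
Illuminated fraction = (1 − cos 36.6°)/2 = (1 − 0.803)/2 ≈ 0.098.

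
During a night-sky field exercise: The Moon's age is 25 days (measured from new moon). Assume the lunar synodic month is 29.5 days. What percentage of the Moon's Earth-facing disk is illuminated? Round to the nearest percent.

21%

The Moon has covered 25/29.5 of its cycle, so θ ≈ 360° × 25/29.5 = 305.1°.
Illuminated fraction = (1 − cos 305.1°)/2 = (1 − 0.575)/2 ≈ 0.213, so 21%.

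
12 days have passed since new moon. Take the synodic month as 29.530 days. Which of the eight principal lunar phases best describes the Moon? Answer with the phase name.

waxing gibbous

At 12/29.530 of the cycle, θ ≈ 146° — the waxing gibbous range.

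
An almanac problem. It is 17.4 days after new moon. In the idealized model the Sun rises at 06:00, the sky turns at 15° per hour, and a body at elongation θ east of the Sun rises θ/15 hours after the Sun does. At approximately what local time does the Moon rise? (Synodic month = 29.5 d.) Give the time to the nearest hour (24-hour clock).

20:00

Elongation θ = 360° × 17.4/29.5 ≈ 212.3°.
Delay after the Sun = 212.3° / (15°/h) ≈ 14.16 h.
06:00 + 14.16 h ≈ 20:09 → 20:00 to the nearest hour.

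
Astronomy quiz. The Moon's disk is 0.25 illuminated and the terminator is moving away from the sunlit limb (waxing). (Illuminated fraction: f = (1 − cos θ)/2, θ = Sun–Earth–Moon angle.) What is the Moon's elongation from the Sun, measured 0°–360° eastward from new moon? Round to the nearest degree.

Invert f = (1 − cos θ)/2 to get cos θ = 1 − 2(0.25) = 0.500, hence θ₀ = arccos 0.500 = 60.0°.
Before full moon the principal value applies: θ = 60.0°.

60°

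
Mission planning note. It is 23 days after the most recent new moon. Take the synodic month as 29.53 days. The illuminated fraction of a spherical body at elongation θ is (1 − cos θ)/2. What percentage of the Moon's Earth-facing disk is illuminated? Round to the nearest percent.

41%

Phase angle: θ = 360°·(23 d)/(29.53 d) = 280.4°.
With cos θ = 0.180, the lit fraction is (1 − 0.180)/2 ≈ 0.410, so 41%.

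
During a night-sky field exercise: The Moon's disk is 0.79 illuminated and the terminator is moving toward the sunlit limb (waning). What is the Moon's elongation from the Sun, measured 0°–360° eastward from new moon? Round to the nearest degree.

235°

cos θ = 1 − 2f = -0.580, giving a principal value of 125.5°.
Waning ⇒ past full, so θ = 360° − 125.5° = 234.5°.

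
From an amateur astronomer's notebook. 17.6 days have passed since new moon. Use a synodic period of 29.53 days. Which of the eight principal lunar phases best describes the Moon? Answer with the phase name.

waning gibbous

At 17.6/29.53 of the cycle, θ ≈ 215° — the waning gibbous range.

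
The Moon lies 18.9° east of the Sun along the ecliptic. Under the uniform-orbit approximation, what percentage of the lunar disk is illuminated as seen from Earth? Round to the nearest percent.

Half-versine of 18.9°: (1 − 0.946)/2 = 0.027, i.e. 3%.

3%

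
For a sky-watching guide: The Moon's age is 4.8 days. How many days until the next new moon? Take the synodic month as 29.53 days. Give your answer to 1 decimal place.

24.7 days

The next new moon completes the synodic month: 29.53 − 4.8 = 24.730 days.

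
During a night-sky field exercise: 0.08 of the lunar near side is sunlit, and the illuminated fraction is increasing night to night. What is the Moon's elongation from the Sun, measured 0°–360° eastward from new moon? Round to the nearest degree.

33°

cos θ = 1 − 2f = 0.840, giving a principal value of 32.9°.
Before full moon the principal value applies: θ = 32.9°.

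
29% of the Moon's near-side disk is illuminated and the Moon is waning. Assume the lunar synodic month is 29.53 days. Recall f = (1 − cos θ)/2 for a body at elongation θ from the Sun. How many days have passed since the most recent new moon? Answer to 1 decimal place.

From f = (1 − cos θ)/2: cos θ = 1 − 2×0.29 = 0.420; arccos → 65.2°.
Waning ⇒ past full, so θ = 360° − 65.2° = 294.8°.
At 360°/29.53 d per day, 294.8° corresponds to 24.18 days.

24.2 days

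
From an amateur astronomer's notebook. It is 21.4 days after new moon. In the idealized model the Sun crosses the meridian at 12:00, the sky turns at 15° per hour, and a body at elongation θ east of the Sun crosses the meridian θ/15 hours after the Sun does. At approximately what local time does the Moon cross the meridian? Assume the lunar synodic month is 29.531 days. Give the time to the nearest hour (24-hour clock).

Phase angle: θ = 360°·(21.4 d)/(29.531 d) = 260.9°.
The Moon trails the Sun by θ/15 = 260.9/15 ≈ 17.39 hours.
12:00 + 17.39 h ≈ 05:24 → 05:00 to the nearest hour.

05:00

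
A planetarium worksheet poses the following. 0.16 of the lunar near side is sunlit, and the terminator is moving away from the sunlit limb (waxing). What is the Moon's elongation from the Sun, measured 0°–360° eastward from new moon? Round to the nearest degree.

47°

Invert f = (1 − cos θ)/2 to get cos θ = 1 − 2(0.16) = 0.680, hence θ₀ = arccos 0.680 = 47.2°.
Waxing ⇒ before full, so θ = 47.2°.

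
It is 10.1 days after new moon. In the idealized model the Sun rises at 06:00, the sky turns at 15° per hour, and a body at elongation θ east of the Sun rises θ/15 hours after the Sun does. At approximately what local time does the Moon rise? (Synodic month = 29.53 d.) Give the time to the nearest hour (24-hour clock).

14:00

Elongation θ = 360° × 10.1/29.53 ≈ 123.1°.
At 15° of sky rotation per hour, 123.1° corresponds to a 8.21 h lag.
06:00 + 8.21 h ≈ 14:13 → 14:00 to the nearest hour.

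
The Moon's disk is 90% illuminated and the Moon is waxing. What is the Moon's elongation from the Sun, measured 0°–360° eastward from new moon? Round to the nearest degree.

cos θ = 1 − 2f = -0.800, giving a principal value of 143.1°.
The Moon is waxing (0°–180°), so θ = 143.1° directly.

143°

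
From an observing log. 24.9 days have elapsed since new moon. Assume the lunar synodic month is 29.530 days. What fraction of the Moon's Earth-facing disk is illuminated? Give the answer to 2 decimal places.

0.22

Phase angle: θ = 360°·(24.9 d)/(29.530 d) = 303.6°.
cos 303.6° = 0.553, so f = (1 − 0.553)/2 = 0.224.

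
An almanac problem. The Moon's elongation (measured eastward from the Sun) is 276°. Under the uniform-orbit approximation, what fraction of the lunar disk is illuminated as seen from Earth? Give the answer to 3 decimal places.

Half-versine of 276°: (1 − 0.105)/2 = 0.448.

0.448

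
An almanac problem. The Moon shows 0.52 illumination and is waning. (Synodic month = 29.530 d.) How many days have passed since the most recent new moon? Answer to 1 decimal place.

22.0 days

Invert f = (1 − cos θ)/2 to get cos θ = 1 − 2(0.52) = -0.040, hence θ₀ = arccos -0.040 = 92.3°.
Waning ⇒ past full, so θ = 360° − 92.3° = 267.7°.
At 360°/29.530 d per day, 267.7° corresponds to 21.96 days.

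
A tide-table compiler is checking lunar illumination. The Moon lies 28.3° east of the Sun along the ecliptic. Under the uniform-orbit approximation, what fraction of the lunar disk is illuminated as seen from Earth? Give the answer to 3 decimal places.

0.060

f = (1 − cos 28.3°)/2 = (1 − 0.880)/2 ≈ 0.060.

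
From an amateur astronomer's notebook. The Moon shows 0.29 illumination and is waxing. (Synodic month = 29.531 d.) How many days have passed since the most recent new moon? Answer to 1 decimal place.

5.3 days

Invert f = (1 − cos θ)/2 to get cos θ = 1 − 2(0.29) = 0.420, hence θ₀ = arccos 0.420 = 65.2°.
Before full moon the principal value applies: θ = 65.2°.
Age = 29.531 × 65.2°/360° ≈ 5.35 days.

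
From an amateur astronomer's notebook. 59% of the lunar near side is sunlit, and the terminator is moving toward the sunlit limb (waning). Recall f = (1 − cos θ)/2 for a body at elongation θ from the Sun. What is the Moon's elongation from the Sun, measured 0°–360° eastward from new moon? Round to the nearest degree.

Invert f = (1 − cos θ)/2 to get cos θ = 1 − 2(0.59) = -0.180, hence θ₀ = arccos -0.180 = 100.4°.
Since the Moon is past full (waning), take the reflex angle: θ = 360° − 100.4° = 259.6°.

260°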